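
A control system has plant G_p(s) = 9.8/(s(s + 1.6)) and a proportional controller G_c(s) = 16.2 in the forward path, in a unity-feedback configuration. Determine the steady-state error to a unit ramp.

0.0101

The loop has one pole at the origin (type 1). Velocity error constant K_v = lim_{s→0} s·G_c(s)G_p(s) = 16.2·9.8/1.6 = 99.22.
Steady-state error to a unit ramp: e_ss = 1/K_v = 0.0101.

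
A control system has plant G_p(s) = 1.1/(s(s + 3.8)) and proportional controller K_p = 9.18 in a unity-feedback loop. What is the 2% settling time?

T_s ≈ 2.11 s

The closed-loop denominator s² + 3.8s + 10.1 gives ω_n = √10.1 = 3.178 and ζ = 3.8/(2ω_n) = 0.5979.
2% settling time T_s ≈ 4/(ζω_n) = 4/1.9 = 2.11 s.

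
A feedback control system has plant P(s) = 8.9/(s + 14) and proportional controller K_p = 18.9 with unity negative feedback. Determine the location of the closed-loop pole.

Closed-loop transfer function: T(s) = K_p·P(s)/(1 + K_p·P(s)) = 168.2/(s + 14 + 168.2) = 168.2/(s + 182.2).
The closed-loop pole is at s = −182.2.

s = -182.2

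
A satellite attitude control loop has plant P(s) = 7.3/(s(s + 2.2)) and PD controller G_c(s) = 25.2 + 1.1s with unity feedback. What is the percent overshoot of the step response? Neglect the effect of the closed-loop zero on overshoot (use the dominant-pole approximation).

27.8%

Forward path: (25.2 + 1.1s)·7.3/(s(s+2.2)). The closed-loop characteristic equation is s² + (2.2 + 7.3·1.1)s + 7.3·25.2 = 0.
That is s² + 10.23s + 184 = 0, so ω_n = 13.56 rad/s and ζ = 10.23/(2·13.56) = 0.3771.
%OS = 100·exp(−πζ/√(1−ζ²)) = 27.8%.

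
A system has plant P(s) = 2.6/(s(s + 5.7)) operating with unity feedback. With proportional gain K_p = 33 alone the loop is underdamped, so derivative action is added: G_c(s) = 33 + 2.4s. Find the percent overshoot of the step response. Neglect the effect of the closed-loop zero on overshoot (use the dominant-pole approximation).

7.08%

Forward path: (33 + 2.4s)·2.6/(s(s+5.7)). The closed-loop characteristic equation is s² + (5.7 + 2.6·2.4)s + 2.6·33 = 0.
That is s² + 11.94s + 85.8 = 0, so ω_n = 9.263 rad/s and ζ = 11.94/(2·9.263) = 0.6445.
%OS = 100·exp(−πζ/√(1−ζ²)) = 7.08%.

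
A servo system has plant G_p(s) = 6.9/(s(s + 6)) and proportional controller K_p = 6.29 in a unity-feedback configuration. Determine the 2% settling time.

T_s ≈ 1.33 s

From 1 + K_pG_p(s) = 0: s² + 6s + 43.4 = 0 ⇒ ω_n = 6.588, ζ = 0.4554.
2% settling time T_s ≈ 4/(ζω_n) = 4/3 = 1.33 s.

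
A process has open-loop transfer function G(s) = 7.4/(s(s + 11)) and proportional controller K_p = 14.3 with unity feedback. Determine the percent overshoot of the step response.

From 1 + K_pG(s) = 0: s² + 11s + 105.8 = 0 ⇒ ω_n = 10.29, ζ = 0.5347.
%OS = 100·exp(−πζ/√(1−ζ²)) = 100·exp(−π·0.5347/√0.7141) = 13.7%.

13.7%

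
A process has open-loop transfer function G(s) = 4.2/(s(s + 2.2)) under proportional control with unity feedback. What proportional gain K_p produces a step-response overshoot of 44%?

K_p = 4.51

From %OS = 100·exp(−πζ/√(1−ζ²)) = 44%, ζ = −ln(0.44)/√(π²+ln²(0.44)) = 0.2528.
Characteristic equation s² + 2.2s + 4.2K_p = 0 gives ζ = 2.2/(2√(4.2K_p)).
Setting ζ = 0.2528: √(4.2K_p) = 2.2/(2·0.2528) = 4.351, so K_p = 18.93/4.2 = 4.51.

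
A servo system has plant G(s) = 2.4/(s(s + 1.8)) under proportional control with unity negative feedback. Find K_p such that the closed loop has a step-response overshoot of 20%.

From %OS = 100·exp(−πζ/√(1−ζ²)) = 20%, ζ = −ln(0.2)/√(π²+ln²(0.2)) = 0.4559.
Characteristic equation s² + 1.8s + 2.4K_p = 0 gives ζ = 1.8/(2√(2.4K_p)).
Setting ζ = 0.4559: √(2.4K_p) = 1.8/(2·0.4559) = 1.974, so K_p = 3.896/2.4 = 1.62.

K_p = 1.62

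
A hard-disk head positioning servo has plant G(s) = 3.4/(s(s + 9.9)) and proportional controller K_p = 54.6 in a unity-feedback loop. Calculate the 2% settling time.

T_s ≈ 0.808 s

From 1 + K_pG(s) = 0: s² + 9.9s + 185.6 = 0 ⇒ ω_n = 13.62, ζ = 0.3633.
2% settling time T_s ≈ 4/(ζω_n) = 4/4.95 = 0.808 s.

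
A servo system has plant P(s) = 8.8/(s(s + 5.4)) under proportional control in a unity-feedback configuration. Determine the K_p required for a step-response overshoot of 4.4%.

K_p = 1.67

From %OS = 100·exp(−πζ/√(1−ζ²)) = 4.4%, ζ = −ln(0.044)/√(π²+ln²(0.044)) = 0.7051.
Characteristic equation s² + 5.4s + 8.8K_p = 0 gives ζ = 5.4/(2√(8.8K_p)).
Setting ζ = 0.7051: √(8.8K_p) = 5.4/(2·0.7051) = 3.829, so K_p = 14.66/8.8 = 1.67.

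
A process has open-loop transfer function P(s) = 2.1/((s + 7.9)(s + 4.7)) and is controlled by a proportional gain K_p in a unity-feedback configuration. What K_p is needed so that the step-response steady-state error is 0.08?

K_p = 203

Steady-state error for a unit step on this type-0 loop is 1/(1 + K_p·P(0)).
P(0) = 0.05656. Require 1/(1 + K_p·0.05656) = 0.08, so 1 + 0.05656·K_p = 12.5.
K_p = (12.5 − 1)/0.05656 = 203.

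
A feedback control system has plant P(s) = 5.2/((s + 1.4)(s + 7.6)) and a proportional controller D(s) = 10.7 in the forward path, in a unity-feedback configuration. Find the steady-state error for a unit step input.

The loop is type 0. Static position error constant K_pos = D(0)·P(0) = 10.7·0.4887 = 5.229.
Steady-state error to a unit step: e_ss = 1/(1+K_pos) = 1/6.229 = 0.161.

0.161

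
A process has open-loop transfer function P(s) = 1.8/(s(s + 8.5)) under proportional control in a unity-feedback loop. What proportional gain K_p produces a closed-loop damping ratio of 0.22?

Closed-loop characteristic equation: s² + 8.5s + K_p·1.8 = 0.
So ω_n = √(1.8K_p) and 2ζω_n = 8.5, giving ζ = 8.5/(2√(1.8K_p)).
Setting ζ = 0.22: √(1.8K_p) = 8.5/(2·0.22) = 19.32, so K_p = 373.2/1.8 = 207.

K_p = 207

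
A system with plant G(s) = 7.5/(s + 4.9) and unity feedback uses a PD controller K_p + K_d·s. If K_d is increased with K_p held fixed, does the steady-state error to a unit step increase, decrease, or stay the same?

unchanged

At s = 0 the derivative term contributes nothing: C(0) = K_p regardless of K_d, so K_pos = K_p·G(0) and e_ss are unchanged.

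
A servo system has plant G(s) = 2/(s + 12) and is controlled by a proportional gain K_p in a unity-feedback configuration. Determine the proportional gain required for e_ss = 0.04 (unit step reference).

For a type-0 loop with proportional control, e_ss = 1/(1 + K_p·G(0)).
G(0) = 0.1667. Require 1/(1 + K_p·0.1667) = 0.04, so 1 + 0.1667·K_p = 25.
K_p = (25 − 1)/0.1667 = 144.

K_p = 144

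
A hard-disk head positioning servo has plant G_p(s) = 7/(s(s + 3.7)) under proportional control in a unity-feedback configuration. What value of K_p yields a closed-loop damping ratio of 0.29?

K_p = 5.81

Closed-loop characteristic equation: s² + 3.7s + K_p·7 = 0.
So ω_n = √(7K_p) and 2ζω_n = 3.7, giving ζ = 3.7/(2√(7K_p)).
Setting ζ = 0.29: √(7K_p) = 3.7/(2·0.29) = 6.379, so K_p = 40.7/7 = 5.81.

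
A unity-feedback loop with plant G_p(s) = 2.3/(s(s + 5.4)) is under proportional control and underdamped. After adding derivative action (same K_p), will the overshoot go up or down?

decrease

The derivative term adds K·K_d to the s-coefficient of the characteristic equation, raising 2ζω_n while ω_n is unchanged; ζ increases, so overshoot decreases.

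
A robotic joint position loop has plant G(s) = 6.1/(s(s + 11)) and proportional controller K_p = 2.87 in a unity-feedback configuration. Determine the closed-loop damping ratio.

With unity feedback the closed-loop characteristic equation is s² + 11s + 2.87·6.1 = s² + 11s + 17.51 = 0.
Matching s² + 2ζω_n s + ω_n²: ω_n = √17.51 = 4.184 rad/s and 2ζω_n = 11, so ζ = 11/(2·4.184) = 1.31.

ζ = 1.31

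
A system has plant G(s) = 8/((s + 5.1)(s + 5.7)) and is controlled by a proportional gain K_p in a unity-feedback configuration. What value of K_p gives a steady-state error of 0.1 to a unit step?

K_p = 32.7

For a type-0 loop with proportional control, e_ss = 1/(1 + K_p·G(0)).
G(0) = 0.2752. Require 1/(1 + K_p·0.2752) = 0.1, so 1 + 0.2752·K_p = 10.
K_p = (10 − 1)/0.2752 = 32.7.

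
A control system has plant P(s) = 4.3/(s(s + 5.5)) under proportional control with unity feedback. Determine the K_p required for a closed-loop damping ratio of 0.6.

Closed-loop characteristic equation: s² + 5.5s + K_p·4.3 = 0.
So ω_n = √(4.3K_p) and 2ζω_n = 5.5, giving ζ = 5.5/(2√(4.3K_p)).
Setting ζ = 0.6: √(4.3K_p) = 5.5/(2·0.6) = 4.583, so K_p = 21.01/4.3 = 4.89.

K_p = 4.89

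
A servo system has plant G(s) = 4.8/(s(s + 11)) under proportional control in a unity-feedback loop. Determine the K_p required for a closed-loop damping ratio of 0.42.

K_p = 35.7

Closed-loop characteristic equation: s² + 11s + K_p·4.8 = 0.
So ω_n = √(4.8K_p) and 2ζω_n = 11, giving ζ = 11/(2√(4.8K_p)).
Setting ζ = 0.42: √(4.8K_p) = 11/(2·0.42) = 13.1, so K_p = 171.5/4.8 = 35.7.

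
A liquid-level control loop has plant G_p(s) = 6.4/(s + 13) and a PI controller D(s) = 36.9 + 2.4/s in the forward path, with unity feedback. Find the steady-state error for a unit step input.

0

The open loop D(s)G_p(s) has a pole at the origin (type 1), so the static position error constant is infinite and e_ss = 1/(1+∞) = 0.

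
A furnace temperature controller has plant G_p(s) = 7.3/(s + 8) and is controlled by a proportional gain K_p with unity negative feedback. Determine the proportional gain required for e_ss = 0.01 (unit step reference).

Steady-state error for a unit step on this type-0 loop is 1/(1 + K_p·G_p(0)).
G_p(0) = 0.9125. Require 1/(1 + K_p·0.9125) = 0.01, so 1 + 0.9125·K_p = 100.
K_p = (100 − 1)/0.9125 = 108.

K_p = 108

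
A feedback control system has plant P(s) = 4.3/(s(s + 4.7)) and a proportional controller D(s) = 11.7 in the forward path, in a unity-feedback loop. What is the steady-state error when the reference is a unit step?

The open loop D(s)P(s) has a pole at the origin (type 1), so the static position error constant is infinite and e_ss = 1/(1+∞) = 0.

0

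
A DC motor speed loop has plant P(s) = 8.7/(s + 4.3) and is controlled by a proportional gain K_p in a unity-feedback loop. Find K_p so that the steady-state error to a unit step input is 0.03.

The loop is type 0, so e_ss(step) = 1/(1 + K_pos) with K_pos = K_p·P(0).
P(0) = 2.023. Require 1/(1 + K_p·2.023) = 0.03, so 1 + 2.023·K_p = 33.33.
K_p = (33.33 − 1)/2.023 = 16.

K_p = 16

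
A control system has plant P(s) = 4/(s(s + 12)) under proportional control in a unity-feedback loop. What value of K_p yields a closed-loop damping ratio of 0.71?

K_p = 17.9

Closed-loop characteristic equation: s² + 12s + K_p·4 = 0.
So ω_n = √(4K_p) and 2ζω_n = 12, giving ζ = 12/(2√(4K_p)).
Setting ζ = 0.71: √(4K_p) = 12/(2·0.71) = 8.451, so K_p = 71.41/4 = 17.9.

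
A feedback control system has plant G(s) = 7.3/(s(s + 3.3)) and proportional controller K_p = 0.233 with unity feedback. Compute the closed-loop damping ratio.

ζ = 1.27

The closed-loop denominator is s(s+3.3) + 0.233·7.3 = s² + 3.3s + 1.701.
So ω_n² = 1.701 ⇒ ω_n = 1.304 rad/s, and ζ = 3.3/(2ω_n) = 1.27.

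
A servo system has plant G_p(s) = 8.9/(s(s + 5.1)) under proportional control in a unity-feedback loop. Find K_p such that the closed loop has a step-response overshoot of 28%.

From %OS = 100·exp(−πζ/√(1−ζ²)) = 28%, ζ = −ln(0.28)/√(π²+ln²(0.28)) = 0.3755.
Characteristic equation s² + 5.1s + 8.9K_p = 0 gives ζ = 5.1/(2√(8.9K_p)).
Setting ζ = 0.3755: √(8.9K_p) = 5.1/(2·0.3755) = 6.79, so K_p = 46.11/8.9 = 5.18.

K_p = 5.18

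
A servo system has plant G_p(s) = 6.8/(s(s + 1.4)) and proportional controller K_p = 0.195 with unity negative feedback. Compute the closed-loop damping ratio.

With unity feedback the closed-loop characteristic equation is s² + 1.4s + 0.195·6.8 = s² + 1.4s + 1.326 = 0.
Matching s² + 2ζω_n s + ω_n²: ω_n = √1.326 = 1.152 rad/s and 2ζω_n = 1.4, so ζ = 1.4/(2·1.152) = 0.608.

ζ = 0.608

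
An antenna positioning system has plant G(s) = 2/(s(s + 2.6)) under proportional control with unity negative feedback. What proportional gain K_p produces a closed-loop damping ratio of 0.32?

Closed-loop characteristic equation: s² + 2.6s + K_p·2 = 0.
So ω_n = √(2K_p) and 2ζω_n = 2.6, giving ζ = 2.6/(2√(2K_p)).
Setting ζ = 0.32: √(2K_p) = 2.6/(2·0.32) = 4.062, so K_p = 16.5/2 = 8.25.

K_p = 8.25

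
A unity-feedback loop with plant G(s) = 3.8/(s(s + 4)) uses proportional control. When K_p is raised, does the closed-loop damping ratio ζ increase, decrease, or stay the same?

ζ = 4/(2√(3.8K_p)); increasing K_p raises the denominator, so ζ falls.

decrease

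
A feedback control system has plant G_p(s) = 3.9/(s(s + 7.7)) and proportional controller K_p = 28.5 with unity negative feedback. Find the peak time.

T_p = 0.32 s

From 1 + K_pG_p(s) = 0: s² + 7.7s + 111.1 = 0 ⇒ ω_n = 10.54, ζ = 0.3652.
Damped frequency ω_d = ω_n√(1−ζ²) = 9.815 rad/s, so peak time T_p = π/ω_d = 0.32 s.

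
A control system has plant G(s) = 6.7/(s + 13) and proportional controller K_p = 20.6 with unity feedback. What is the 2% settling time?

T_s ≈ 0.0265 s

Closed-loop transfer function: T(s) = K_p·G(s)/(1 + K_p·G(s)) = 138/(s + 13 + 138) = 138/(s + 151).
Time constant τ = 1/151 = 0.006622 s, so the 2% settling time is about 4τ = 0.0265 s.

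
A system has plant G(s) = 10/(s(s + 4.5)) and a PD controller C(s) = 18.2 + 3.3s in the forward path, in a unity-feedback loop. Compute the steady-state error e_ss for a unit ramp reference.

0.0247

The loop has one pole at the origin (type 1). Velocity error constant K_v = lim_{s→0} s·C(s)G(s) = 18.2·10/4.5 = 40.44.
Steady-state error to a unit ramp: e_ss = 1/K_v = 0.0247.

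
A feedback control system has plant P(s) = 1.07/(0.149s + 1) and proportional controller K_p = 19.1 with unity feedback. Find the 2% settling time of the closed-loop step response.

T_s ≈ 0.0278 s

Closed loop: T(s) = K_p·P/(1+K_p·P) = 20.44/(0.149s + 1 + 20.44), with pole at s = −(1 + 20.44)/0.149 = −143.9.
τ = 1/143.9 = 0.006951 s, so 2% settling time ≈ 4τ = 0.0278 s.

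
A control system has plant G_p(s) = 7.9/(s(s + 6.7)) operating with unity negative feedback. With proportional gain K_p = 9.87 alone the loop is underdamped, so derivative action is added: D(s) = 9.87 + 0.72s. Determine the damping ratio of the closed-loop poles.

ζ = 0.701

Forward path: (9.87 + 0.72s)·7.9/(s(s+6.7)). The closed-loop characteristic equation is s² + (6.7 + 7.9·0.72)s + 7.9·9.87 = 0.
That is s² + 12.39s + 77.97 = 0, so ω_n = 8.83 rad/s and ζ = 12.39/(2·8.83) = 0.7015.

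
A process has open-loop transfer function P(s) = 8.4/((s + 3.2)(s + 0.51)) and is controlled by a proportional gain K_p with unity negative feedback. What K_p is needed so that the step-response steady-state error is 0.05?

K_p = 3.69

For a type-0 loop with proportional control, e_ss = 1/(1 + K_p·P(0)).
P(0) = 5.147. Require 1/(1 + K_p·5.147) = 0.05, so 1 + 5.147·K_p = 20.
K_p = (20 − 1)/5.147 = 3.69.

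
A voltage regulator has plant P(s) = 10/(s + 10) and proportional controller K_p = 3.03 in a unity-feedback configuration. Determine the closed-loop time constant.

τ = 0.0248 s

Closed-loop transfer function: T(s) = K_p·P(s)/(1 + K_p·P(s)) = 30.3/(s + 10 + 30.3) = 30.3/(s + 40.3).
Time constant τ = 1/40.3 = 0.0248 s.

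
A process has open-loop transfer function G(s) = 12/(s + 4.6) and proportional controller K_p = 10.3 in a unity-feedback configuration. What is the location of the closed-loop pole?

Closed-loop transfer function: T(s) = K_p·G(s)/(1 + K_p·G(s)) = 123.6/(s + 4.6 + 123.6) = 123.6/(s + 128.2).
The closed-loop pole is at s = −128.2.

s = -128.2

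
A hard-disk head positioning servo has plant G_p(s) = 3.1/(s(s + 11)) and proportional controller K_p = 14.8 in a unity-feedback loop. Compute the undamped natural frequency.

With unity feedback the closed-loop characteristic equation is s² + 11s + 14.8·3.1 = s² + 11s + 45.88 = 0.
Matching s² + 2ζω_n s + ω_n²: ω_n = √45.88 = 6.773 rad/s and 2ζω_n = 11, so ζ = 11/(2·6.773) = 0.812.

ω_n = 6.77 rad/s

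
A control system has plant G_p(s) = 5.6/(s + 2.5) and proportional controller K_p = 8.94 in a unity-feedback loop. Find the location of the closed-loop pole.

Closed-loop transfer function: T(s) = K_p·G_p(s)/(1 + K_p·G_p(s)) = 50.06/(s + 2.5 + 50.06) = 50.06/(s + 52.56).
The closed-loop pole is at s = −52.56.

s = -52.56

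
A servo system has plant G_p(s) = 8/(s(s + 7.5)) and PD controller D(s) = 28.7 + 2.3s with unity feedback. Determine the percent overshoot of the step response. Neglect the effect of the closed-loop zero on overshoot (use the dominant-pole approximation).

0.568%

Forward path: (28.7 + 2.3s)·8/(s(s+7.5)). The closed-loop characteristic equation is s² + (7.5 + 8·2.3)s + 8·28.7 = 0.
That is s² + 25.9s + 229.6 = 0, so ω_n = 15.15 rad/s and ζ = 25.9/(2·15.15) = 0.8546.
%OS = 100·exp(−πζ/√(1−ζ²)) = 0.568%.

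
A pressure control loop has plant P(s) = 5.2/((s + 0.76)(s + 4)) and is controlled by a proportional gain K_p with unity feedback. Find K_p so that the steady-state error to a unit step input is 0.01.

K_p = 57.9

The loop is type 0, so e_ss(step) = 1/(1 + K_pos) with K_pos = K_p·P(0).
P(0) = 1.711. Require 1/(1 + K_p·1.711) = 0.01, so 1 + 1.711·K_p = 100.
K_p = (100 − 1)/1.711 = 57.9.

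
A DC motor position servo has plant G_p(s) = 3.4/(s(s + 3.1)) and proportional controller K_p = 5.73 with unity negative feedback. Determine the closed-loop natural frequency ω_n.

ω_n = 4.41 rad/s

With unity feedback the closed-loop characteristic equation is s² + 3.1s + 5.73·3.4 = s² + 3.1s + 19.48 = 0.
So ω_n² = 19.48 ⇒ ω_n = 4.414 rad/s, and ζ = 3.1/(2ω_n) = 0.351.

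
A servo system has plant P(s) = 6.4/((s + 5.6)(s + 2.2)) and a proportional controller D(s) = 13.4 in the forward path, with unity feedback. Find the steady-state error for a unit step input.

The loop is type 0. Static position error constant K_pos = D(0)·P(0) = 13.4·0.5195 = 6.961.
Steady-state error to a unit step: e_ss = 1/(1+K_pos) = 1/7.961 = 0.126.

0.126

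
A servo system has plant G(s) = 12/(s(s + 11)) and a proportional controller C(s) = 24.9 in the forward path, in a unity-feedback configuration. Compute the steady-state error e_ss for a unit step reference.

0

The open loop C(s)G(s) has a pole at the origin (type 1), so the static position error constant is infinite and e_ss = 1/(1+∞) = 0.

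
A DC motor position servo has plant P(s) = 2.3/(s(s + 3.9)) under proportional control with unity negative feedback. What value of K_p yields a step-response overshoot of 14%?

K_p = 5.87

From %OS = 100·exp(−πζ/√(1−ζ²)) = 14%, ζ = −ln(0.14)/√(π²+ln²(0.14)) = 0.5305.
Characteristic equation s² + 3.9s + 2.3K_p = 0 gives ζ = 3.9/(2√(2.3K_p)).
Setting ζ = 0.5305: √(2.3K_p) = 3.9/(2·0.5305) = 3.676, so K_p = 13.51/2.3 = 5.87.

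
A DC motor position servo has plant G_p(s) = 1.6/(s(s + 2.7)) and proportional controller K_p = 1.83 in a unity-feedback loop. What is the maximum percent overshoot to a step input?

1.77%

Closed-loop characteristic equation: s² + 2.7s + 2.928 = 0, so ω_n = 1.711 rad/s and ζ = 2.7/(2·1.711) = 0.7889.
%OS = 100·exp(−πζ/√(1−ζ²)) = 100·exp(−π·0.7889/√0.3776) = 1.77%.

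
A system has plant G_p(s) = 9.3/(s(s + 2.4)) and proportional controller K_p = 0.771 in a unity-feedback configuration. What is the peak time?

Closed-loop characteristic equation: s² + 2.4s + 7.17 = 0, so ω_n = 2.678 rad/s and ζ = 2.4/(2·2.678) = 0.4481.
Damped frequency ω_d = ω_n√(1−ζ²) = 2.394 rad/s, so peak time T_p = π/ω_d = 1.31 s.

T_p = 1.31 s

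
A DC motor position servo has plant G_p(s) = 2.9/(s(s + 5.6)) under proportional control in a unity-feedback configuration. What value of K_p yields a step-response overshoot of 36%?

K_p = 28.3

From %OS = 100·exp(−πζ/√(1−ζ²)) = 36%, ζ = −ln(0.36)/√(π²+ln²(0.36)) = 0.3093.
Characteristic equation s² + 5.6s + 2.9K_p = 0 gives ζ = 5.6/(2√(2.9K_p)).
Setting ζ = 0.3093: √(2.9K_p) = 5.6/(2·0.3093) = 9.054, so K_p = 81.97/2.9 = 28.3.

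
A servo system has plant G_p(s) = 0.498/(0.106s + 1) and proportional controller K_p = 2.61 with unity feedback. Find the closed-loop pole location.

s = -21.7

Closed loop: T(s) = K_p·G_p/(1+K_p·G_p) = 1.3/(0.106s + 1 + 1.3), with pole at s = −(1 + 1.3)/0.106 = −21.7.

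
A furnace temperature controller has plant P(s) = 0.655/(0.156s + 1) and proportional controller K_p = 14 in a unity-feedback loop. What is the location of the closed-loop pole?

s = -65.19

Closed loop: T(s) = K_p·P/(1+K_p·P) = 9.17/(0.156s + 1 + 9.17), with pole at s = −(1 + 9.17)/0.156 = −65.19.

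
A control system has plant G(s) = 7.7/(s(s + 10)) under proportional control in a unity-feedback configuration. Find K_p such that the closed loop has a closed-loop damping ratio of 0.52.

Closed-loop characteristic equation: s² + 10s + K_p·7.7 = 0.
So ω_n = √(7.7K_p) and 2ζω_n = 10, giving ζ = 10/(2√(7.7K_p)).
Setting ζ = 0.52: √(7.7K_p) = 10/(2·0.52) = 9.615, so K_p = 92.46/7.7 = 12.

K_p = 12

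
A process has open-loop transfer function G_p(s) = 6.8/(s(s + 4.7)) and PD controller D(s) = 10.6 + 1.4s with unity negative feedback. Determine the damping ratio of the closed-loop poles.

Forward path: (10.6 + 1.4s)·6.8/(s(s+4.7)). The closed-loop characteristic equation is s² + (4.7 + 6.8·1.4)s + 6.8·10.6 = 0.
That is s² + 14.22s + 72.08 = 0, so ω_n = 8.49 rad/s and ζ = 14.22/(2·8.49) = 0.8375.

ζ = 0.837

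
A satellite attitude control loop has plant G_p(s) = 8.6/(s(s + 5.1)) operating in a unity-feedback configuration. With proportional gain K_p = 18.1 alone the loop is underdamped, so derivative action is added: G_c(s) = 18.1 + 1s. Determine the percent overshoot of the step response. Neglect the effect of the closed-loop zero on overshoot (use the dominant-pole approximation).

12.7%

Forward path: (18.1 + 1s)·8.6/(s(s+5.1)). The closed-loop characteristic equation is s² + (5.1 + 8.6·1)s + 8.6·18.1 = 0.
That is s² + 13.7s + 155.7 = 0, so ω_n = 12.48 rad/s and ζ = 13.7/(2·12.48) = 0.549.
%OS = 100·exp(−πζ/√(1−ζ²)) = 12.7%.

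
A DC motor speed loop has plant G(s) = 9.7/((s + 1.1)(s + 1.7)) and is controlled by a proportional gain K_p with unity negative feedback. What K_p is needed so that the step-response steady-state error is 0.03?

K_p = 6.23

For a type-0 loop with proportional control, e_ss = 1/(1 + K_p·G(0)).
G(0) = 5.187. Require 1/(1 + K_p·5.187) = 0.03, so 1 + 5.187·K_p = 33.33.
K_p = (33.33 − 1)/5.187 = 6.23.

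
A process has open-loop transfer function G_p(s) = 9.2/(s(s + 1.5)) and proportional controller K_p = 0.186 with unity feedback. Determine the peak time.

T_p = 2.93 s

The closed-loop denominator s² + 1.5s + 1.711 gives ω_n = √1.711 = 1.308 and ζ = 1.5/(2ω_n) = 0.5733.
Damped frequency ω_d = ω_n√(1−ζ²) = 1.072 rad/s, so peak time T_p = π/ω_d = 2.93 s.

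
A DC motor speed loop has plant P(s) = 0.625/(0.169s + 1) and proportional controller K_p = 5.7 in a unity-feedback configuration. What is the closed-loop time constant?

τ = 0.037 s

Closed loop: T(s) = K_p·P/(1+K_p·P) = 3.562/(0.169s + 1 + 3.562), with pole at s = −(1 + 3.562)/0.169 = −27.
Closed-loop time constant τ = 1/27 = 0.037 s.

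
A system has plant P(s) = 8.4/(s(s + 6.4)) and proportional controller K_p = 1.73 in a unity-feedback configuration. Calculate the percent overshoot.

0.781%

Closed-loop characteristic equation: s² + 6.4s + 14.53 = 0, so ω_n = 3.812 rad/s and ζ = 6.4/(2·3.812) = 0.8394.
%OS = 100·exp(−πζ/√(1−ζ²)) = 100·exp(−π·0.8394/√0.2953) = 0.781%.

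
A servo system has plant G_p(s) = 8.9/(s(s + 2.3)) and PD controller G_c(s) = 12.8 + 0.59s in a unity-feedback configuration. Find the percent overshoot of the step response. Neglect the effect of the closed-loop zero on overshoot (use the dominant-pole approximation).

30.5%

Forward path: (12.8 + 0.59s)·8.9/(s(s+2.3)). The closed-loop characteristic equation is s² + (2.3 + 8.9·0.59)s + 8.9·12.8 = 0.
That is s² + 7.551s + 113.9 = 0, so ω_n = 10.67 rad/s and ζ = 7.551/(2·10.67) = 0.3537.
%OS = 100·exp(−πζ/√(1−ζ²)) = 30.5%.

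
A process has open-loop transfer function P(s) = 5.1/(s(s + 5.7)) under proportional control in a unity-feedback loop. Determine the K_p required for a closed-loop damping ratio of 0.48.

Closed-loop characteristic equation: s² + 5.7s + K_p·5.1 = 0.
So ω_n = √(5.1K_p) and 2ζω_n = 5.7, giving ζ = 5.7/(2√(5.1K_p)).
Setting ζ = 0.48: √(5.1K_p) = 5.7/(2·0.48) = 5.938, so K_p = 35.25/5.1 = 6.91.

K_p = 6.91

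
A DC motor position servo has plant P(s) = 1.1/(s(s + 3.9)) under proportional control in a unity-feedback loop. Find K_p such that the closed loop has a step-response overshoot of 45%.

K_p = 57

From %OS = 100·exp(−πζ/√(1−ζ²)) = 45%, ζ = −ln(0.45)/√(π²+ln²(0.45)) = 0.2463.
Characteristic equation s² + 3.9s + 1.1K_p = 0 gives ζ = 3.9/(2√(1.1K_p)).
Setting ζ = 0.2463: √(1.1K_p) = 3.9/(2·0.2463) = 7.916, so K_p = 62.66/1.1 = 57.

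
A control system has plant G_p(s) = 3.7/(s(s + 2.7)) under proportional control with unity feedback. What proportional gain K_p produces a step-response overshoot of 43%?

K_p = 7.32

From %OS = 100·exp(−πζ/√(1−ζ²)) = 43%, ζ = −ln(0.43)/√(π²+ln²(0.43)) = 0.2594.
Characteristic equation s² + 2.7s + 3.7K_p = 0 gives ζ = 2.7/(2√(3.7K_p)).
Setting ζ = 0.2594: √(3.7K_p) = 2.7/(2·0.2594) = 5.203, so K_p = 27.08/3.7 = 7.32.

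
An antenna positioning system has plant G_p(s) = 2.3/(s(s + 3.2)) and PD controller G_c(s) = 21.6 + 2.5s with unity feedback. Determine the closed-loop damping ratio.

ζ = 0.635

Forward path: (21.6 + 2.5s)·2.3/(s(s+3.2)). The closed-loop characteristic equation is s² + (3.2 + 2.3·2.5)s + 2.3·21.6 = 0.
That is s² + 8.95s + 49.68 = 0, so ω_n = 7.048 rad/s and ζ = 8.95/(2·7.048) = 0.6349.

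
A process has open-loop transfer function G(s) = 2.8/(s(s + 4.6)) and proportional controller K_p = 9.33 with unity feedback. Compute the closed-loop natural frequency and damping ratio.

ω_n = 5.11 rad/s, ζ = 0.45

1 + K_p·G(s) = 0 gives s² + 4.6s + 26.12 = 0.
Matching s² + 2ζω_n s + ω_n²: ω_n = √26.12 = 5.111 rad/s and 2ζω_n = 4.6, so ζ = 4.6/(2·5.111) = 0.45.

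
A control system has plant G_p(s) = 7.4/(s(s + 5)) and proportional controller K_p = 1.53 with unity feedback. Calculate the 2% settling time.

T_s ≈ 1.6 s

Closed-loop characteristic equation: s² + 5s + 11.32 = 0, so ω_n = 3.365 rad/s and ζ = 5/(2·3.365) = 0.743.
2% settling time T_s ≈ 4/(ζω_n) = 4/2.5 = 1.6 s.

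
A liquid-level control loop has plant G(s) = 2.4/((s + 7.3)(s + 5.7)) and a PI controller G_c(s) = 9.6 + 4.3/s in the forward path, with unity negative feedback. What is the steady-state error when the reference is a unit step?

0

The open loop G_c(s)G(s) has a pole at the origin (type 1), so the static position error constant is infinite and e_ss = 1/(1+∞) = 0.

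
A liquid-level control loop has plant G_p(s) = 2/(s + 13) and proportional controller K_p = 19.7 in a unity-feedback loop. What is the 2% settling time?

Closed-loop transfer function: T(s) = K_p·G_p(s)/(1 + K_p·G_p(s)) = 39.4/(s + 13 + 39.4) = 39.4/(s + 52.4).
Time constant τ = 1/52.4 = 0.01908 s, so the 2% settling time is about 4τ = 0.0763 s.

T_s ≈ 0.0763 s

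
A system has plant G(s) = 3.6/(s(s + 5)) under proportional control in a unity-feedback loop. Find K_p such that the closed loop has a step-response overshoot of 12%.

From %OS = 100·exp(−πζ/√(1−ζ²)) = 12%, ζ = −ln(0.12)/√(π²+ln²(0.12)) = 0.5594.
Characteristic equation s² + 5s + 3.6K_p = 0 gives ζ = 5/(2√(3.6K_p)).
Setting ζ = 0.5594: √(3.6K_p) = 5/(2·0.5594) = 4.469, so K_p = 19.97/3.6 = 5.55.

K_p = 5.55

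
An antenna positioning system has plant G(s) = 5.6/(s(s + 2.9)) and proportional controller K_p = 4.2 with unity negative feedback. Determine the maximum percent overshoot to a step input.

37.4%

Closed-loop characteristic equation: s² + 2.9s + 23.52 = 0, so ω_n = 4.85 rad/s and ζ = 2.9/(2·4.85) = 0.299.
%OS = 100·exp(−πζ/√(1−ζ²)) = 100·exp(−π·0.299/√0.9106) = 37.4%.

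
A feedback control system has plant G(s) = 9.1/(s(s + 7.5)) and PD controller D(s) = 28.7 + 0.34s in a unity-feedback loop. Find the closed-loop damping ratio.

ζ = 0.328

Forward path: (28.7 + 0.34s)·9.1/(s(s+7.5)). The closed-loop characteristic equation is s² + (7.5 + 9.1·0.34)s + 9.1·28.7 = 0.
That is s² + 10.59s + 261.2 = 0, so ω_n = 16.16 rad/s and ζ = 10.59/(2·16.16) = 0.3278.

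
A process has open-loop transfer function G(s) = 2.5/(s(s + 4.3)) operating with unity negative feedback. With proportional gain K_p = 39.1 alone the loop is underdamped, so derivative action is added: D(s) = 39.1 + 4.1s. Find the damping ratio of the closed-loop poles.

ζ = 0.736

Forward path: (39.1 + 4.1s)·2.5/(s(s+4.3)). The closed-loop characteristic equation is s² + (4.3 + 2.5·4.1)s + 2.5·39.1 = 0.
That is s² + 14.55s + 97.75 = 0, so ω_n = 9.887 rad/s and ζ = 14.55/(2·9.887) = 0.7358.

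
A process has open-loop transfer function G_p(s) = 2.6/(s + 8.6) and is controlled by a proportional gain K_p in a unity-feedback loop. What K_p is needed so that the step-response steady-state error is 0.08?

K_p = 38

Steady-state error for a unit step on this type-0 loop is 1/(1 + K_p·G_p(0)).
G_p(0) = 0.3023. Require 1/(1 + K_p·0.3023) = 0.08, so 1 + 0.3023·K_p = 12.5.
K_p = (12.5 − 1)/0.3023 = 38.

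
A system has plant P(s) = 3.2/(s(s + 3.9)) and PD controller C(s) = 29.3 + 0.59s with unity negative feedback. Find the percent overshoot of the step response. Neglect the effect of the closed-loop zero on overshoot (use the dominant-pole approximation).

37.4%

Forward path: (29.3 + 0.59s)·3.2/(s(s+3.9)). The closed-loop characteristic equation is s² + (3.9 + 3.2·0.59)s + 3.2·29.3 = 0.
That is s² + 5.788s + 93.76 = 0, so ω_n = 9.683 rad/s and ζ = 5.788/(2·9.683) = 0.2989.
%OS = 100·exp(−πζ/√(1−ζ²)) = 37.4%.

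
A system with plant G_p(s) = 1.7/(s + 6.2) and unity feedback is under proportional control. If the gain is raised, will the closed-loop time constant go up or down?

decrease

The closed-loop bandwidth 6.2+K_p·1.7 grows with K_p, so τ shrinks.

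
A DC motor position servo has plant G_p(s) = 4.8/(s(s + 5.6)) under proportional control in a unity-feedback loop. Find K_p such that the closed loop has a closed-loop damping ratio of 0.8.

Closed-loop characteristic equation: s² + 5.6s + K_p·4.8 = 0.
So ω_n = √(4.8K_p) and 2ζω_n = 5.6, giving ζ = 5.6/(2√(4.8K_p)).
Setting ζ = 0.8: √(4.8K_p) = 5.6/(2·0.8) = 3.5, so K_p = 12.25/4.8 = 2.55.

K_p = 2.55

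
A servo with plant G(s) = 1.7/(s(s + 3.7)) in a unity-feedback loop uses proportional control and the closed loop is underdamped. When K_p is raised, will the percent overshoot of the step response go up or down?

increase

ζ = 3.7/(2√(1.7K_p)) decreases as K_p grows; lower damping means more overshoot.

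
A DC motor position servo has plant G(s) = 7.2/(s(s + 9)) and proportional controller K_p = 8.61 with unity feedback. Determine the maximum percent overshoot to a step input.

11.2%

The closed-loop denominator s² + 9s + 61.99 gives ω_n = √61.99 = 7.873 and ζ = 9/(2ω_n) = 0.5715.
%OS = 100·exp(−πζ/√(1−ζ²)) = 100·exp(−π·0.5715/√0.6733) = 11.2%.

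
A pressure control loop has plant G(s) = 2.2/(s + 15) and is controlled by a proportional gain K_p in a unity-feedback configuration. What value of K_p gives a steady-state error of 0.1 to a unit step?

K_p = 61.4

For a type-0 loop with proportional control, e_ss = 1/(1 + K_p·G(0)).
G(0) = 0.1467. Require 1/(1 + K_p·0.1467) = 0.1, so 1 + 0.1467·K_p = 10.
K_p = (10 − 1)/0.1467 = 61.4.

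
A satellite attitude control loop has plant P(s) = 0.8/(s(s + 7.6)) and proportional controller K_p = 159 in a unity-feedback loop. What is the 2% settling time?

T_s ≈ 1.05 s

Closed-loop characteristic equation: s² + 7.6s + 127.2 = 0, so ω_n = 11.28 rad/s and ζ = 7.6/(2·11.28) = 0.3369.
2% settling time T_s ≈ 4/(ζω_n) = 4/3.8 = 1.05 s.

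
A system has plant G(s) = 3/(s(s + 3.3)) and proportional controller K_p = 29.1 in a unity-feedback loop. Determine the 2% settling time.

T_s ≈ 2.42 s

The closed-loop denominator s² + 3.3s + 87.3 gives ω_n = √87.3 = 9.343 and ζ = 3.3/(2ω_n) = 0.1766.
2% settling time T_s ≈ 4/(ζω_n) = 4/1.65 = 2.42 s.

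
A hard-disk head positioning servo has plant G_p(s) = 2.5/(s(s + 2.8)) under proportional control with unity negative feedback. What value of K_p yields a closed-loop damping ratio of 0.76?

Closed-loop characteristic equation: s² + 2.8s + K_p·2.5 = 0.
So ω_n = √(2.5K_p) and 2ζω_n = 2.8, giving ζ = 2.8/(2√(2.5K_p)).
Setting ζ = 0.76: √(2.5K_p) = 2.8/(2·0.76) = 1.842, so K_p = 3.393/2.5 = 1.36.

K_p = 1.36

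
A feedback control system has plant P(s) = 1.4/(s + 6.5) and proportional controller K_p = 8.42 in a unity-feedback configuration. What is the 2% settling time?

T_s ≈ 0.219 s

Closed-loop transfer function: T(s) = K_p·P(s)/(1 + K_p·P(s)) = 11.79/(s + 6.5 + 11.79) = 11.79/(s + 18.29).
Time constant τ = 1/18.29 = 0.05468 s, so the 2% settling time is about 4τ = 0.219 s.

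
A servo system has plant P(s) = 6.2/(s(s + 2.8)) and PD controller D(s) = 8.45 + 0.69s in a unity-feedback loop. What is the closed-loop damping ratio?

ζ = 0.489

Forward path: (8.45 + 0.69s)·6.2/(s(s+2.8)). The closed-loop characteristic equation is s² + (2.8 + 6.2·0.69)s + 6.2·8.45 = 0.
That is s² + 7.078s + 52.39 = 0, so ω_n = 7.238 rad/s and ζ = 7.078/(2·7.238) = 0.4889.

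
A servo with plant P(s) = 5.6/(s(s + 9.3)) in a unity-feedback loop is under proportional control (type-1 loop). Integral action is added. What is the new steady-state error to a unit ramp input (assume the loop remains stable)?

The integrator raises the loop to type 2, so K_v → ∞ and e_ss to a ramp is zero.

0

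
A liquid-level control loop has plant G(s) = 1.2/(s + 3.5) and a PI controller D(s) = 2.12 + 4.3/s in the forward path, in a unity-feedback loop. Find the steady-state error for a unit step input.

0

The open loop D(s)G(s) has a pole at the origin (type 1), so the static position error constant is infinite and e_ss = 1/(1+∞) = 0.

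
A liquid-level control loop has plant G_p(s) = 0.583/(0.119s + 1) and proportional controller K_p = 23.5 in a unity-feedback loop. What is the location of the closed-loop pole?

Closed loop: T(s) = K_p·G_p/(1+K_p·G_p) = 13.7/(0.119s + 1 + 13.7), with pole at s = −(1 + 13.7)/0.119 = −123.5.

s = -123.5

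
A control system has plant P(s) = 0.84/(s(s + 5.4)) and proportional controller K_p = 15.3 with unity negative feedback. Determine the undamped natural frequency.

1 + K_p·P(s) = 0 gives s² + 5.4s + 12.85 = 0.
So ω_n² = 12.85 ⇒ ω_n = 3.585 rad/s, and ζ = 5.4/(2ω_n) = 0.753.

ω_n = 3.58 rad/s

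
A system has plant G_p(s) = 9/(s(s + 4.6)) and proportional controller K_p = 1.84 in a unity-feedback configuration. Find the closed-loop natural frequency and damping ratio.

ω_n = 4.07 rad/s, ζ = 0.565

With unity feedback the closed-loop characteristic equation is s² + 4.6s + 1.84·9 = s² + 4.6s + 16.56 = 0.
So ω_n² = 16.56 ⇒ ω_n = 4.069 rad/s, and ζ = 4.6/(2ω_n) = 0.565.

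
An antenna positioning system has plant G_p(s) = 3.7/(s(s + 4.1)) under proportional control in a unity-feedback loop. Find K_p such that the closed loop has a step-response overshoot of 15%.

From %OS = 100·exp(−πζ/√(1−ζ²)) = 15%, ζ = −ln(0.15)/√(π²+ln²(0.15)) = 0.5169.
Characteristic equation s² + 4.1s + 3.7K_p = 0 gives ζ = 4.1/(2√(3.7K_p)).
Setting ζ = 0.5169: √(3.7K_p) = 4.1/(2·0.5169) = 3.966, so K_p = 15.73/3.7 = 4.25.

K_p = 4.25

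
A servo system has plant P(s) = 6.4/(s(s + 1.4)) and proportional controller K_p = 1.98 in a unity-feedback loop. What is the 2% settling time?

From 1 + K_pP(s) = 0: s² + 1.4s + 12.67 = 0 ⇒ ω_n = 3.56, ζ = 0.1966.
2% settling time T_s ≈ 4/(ζω_n) = 4/0.7 = 5.71 s.

T_s ≈ 5.71 s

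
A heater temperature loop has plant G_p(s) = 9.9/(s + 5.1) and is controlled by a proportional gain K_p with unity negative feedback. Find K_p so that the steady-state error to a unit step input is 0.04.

K_p = 12.4

For a type-0 loop with proportional control, e_ss = 1/(1 + K_p·G_p(0)).
G_p(0) = 1.941. Require 1/(1 + K_p·1.941) = 0.04, so 1 + 1.941·K_p = 25.
K_p = (25 − 1)/1.941 = 12.4.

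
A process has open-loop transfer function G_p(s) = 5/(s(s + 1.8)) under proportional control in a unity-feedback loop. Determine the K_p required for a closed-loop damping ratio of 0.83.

K_p = 0.235

Closed-loop characteristic equation: s² + 1.8s + K_p·5 = 0.
So ω_n = √(5K_p) and 2ζω_n = 1.8, giving ζ = 1.8/(2√(5K_p)).
Setting ζ = 0.83: √(5K_p) = 1.8/(2·0.83) = 1.084, so K_p = 1.176/5 = 0.235.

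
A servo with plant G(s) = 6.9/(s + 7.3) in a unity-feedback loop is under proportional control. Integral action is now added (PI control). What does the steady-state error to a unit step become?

Adding integral action puts a pole at s = 0 in the forward path, raising the system type to 1; a type-1 loop has zero steady-state error to a step.

0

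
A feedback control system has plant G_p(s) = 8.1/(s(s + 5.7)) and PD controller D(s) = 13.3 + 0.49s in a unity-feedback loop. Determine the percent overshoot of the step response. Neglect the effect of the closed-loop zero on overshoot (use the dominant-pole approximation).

19.1%

Forward path: (13.3 + 0.49s)·8.1/(s(s+5.7)). The closed-loop characteristic equation is s² + (5.7 + 8.1·0.49)s + 8.1·13.3 = 0.
That is s² + 9.669s + 107.7 = 0, so ω_n = 10.38 rad/s and ζ = 9.669/(2·10.38) = 0.4658.
%OS = 100·exp(−πζ/√(1−ζ²)) = 19.1%.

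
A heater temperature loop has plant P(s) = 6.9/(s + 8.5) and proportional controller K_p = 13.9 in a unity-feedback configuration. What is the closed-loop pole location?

s = -104.4

Closed-loop transfer function: T(s) = K_p·P(s)/(1 + K_p·P(s)) = 95.91/(s + 8.5 + 95.91) = 95.91/(s + 104.4).
The closed-loop pole is at s = −104.4.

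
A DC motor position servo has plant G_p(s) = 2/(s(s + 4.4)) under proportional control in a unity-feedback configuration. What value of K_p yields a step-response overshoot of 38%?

K_p = 27.9

From %OS = 100·exp(−πζ/√(1−ζ²)) = 38%, ζ = −ln(0.38)/√(π²+ln²(0.38)) = 0.2943.
Characteristic equation s² + 4.4s + 2K_p = 0 gives ζ = 4.4/(2√(2K_p)).
Setting ζ = 0.2943: √(2K_p) = 4.4/(2·0.2943) = 7.474, so K_p = 55.86/2 = 27.9.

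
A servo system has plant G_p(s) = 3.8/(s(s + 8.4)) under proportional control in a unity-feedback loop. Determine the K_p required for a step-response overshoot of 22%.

From %OS = 100·exp(−πζ/√(1−ζ²)) = 22%, ζ = −ln(0.22)/√(π²+ln²(0.22)) = 0.4342.
Characteristic equation s² + 8.4s + 3.8K_p = 0 gives ζ = 8.4/(2√(3.8K_p)).
Setting ζ = 0.4342: √(3.8K_p) = 8.4/(2·0.4342) = 9.674, so K_p = 93.58/3.8 = 24.6.

K_p = 24.6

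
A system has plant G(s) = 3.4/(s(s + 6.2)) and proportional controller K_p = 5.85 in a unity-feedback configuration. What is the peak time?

The closed-loop denominator s² + 6.2s + 19.89 gives ω_n = √19.89 = 4.46 and ζ = 6.2/(2ω_n) = 0.6951.
Damped frequency ω_d = ω_n√(1−ζ²) = 3.206 rad/s, so peak time T_p = π/ω_d = 0.98 s.

T_p = 0.98 s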